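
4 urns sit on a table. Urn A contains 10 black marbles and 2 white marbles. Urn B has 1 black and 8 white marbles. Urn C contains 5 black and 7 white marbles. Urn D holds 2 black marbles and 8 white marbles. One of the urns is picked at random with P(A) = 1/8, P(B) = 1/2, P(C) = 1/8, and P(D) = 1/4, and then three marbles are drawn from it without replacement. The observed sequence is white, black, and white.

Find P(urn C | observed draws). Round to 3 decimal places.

The likelihood of the observed sequence under each hypothesis: P(data | urn A) = (2/12)(10/11)(1/10) = 0.015152; P(data | urn B) = (8/9)(1/8)(7/7) = 0.11111; P(data | urn C) = (7/12)(5/11)(6/10) = 0.15909; P(data | urn D) = (8/10)(2/9)(7/8) = 0.15556.
Multiplying each by its prior: 1/8 · 0.015152 = 0.0018939, 1/2 · 0.11111 = 0.055556, 1/8 · 0.15909 = 0.019886, 1/4 · 0.15556 = 0.038889; with total 0.11622.
By Bayes' rule, P(urn C | data) = (0.019886) / (0.11622) = 0.1711.

0.171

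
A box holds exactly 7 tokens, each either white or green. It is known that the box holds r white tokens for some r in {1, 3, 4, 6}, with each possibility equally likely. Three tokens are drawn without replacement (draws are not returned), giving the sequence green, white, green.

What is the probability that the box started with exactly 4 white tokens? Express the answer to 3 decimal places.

0.267

Under each hypothesis, the probability of the observed sequence is: P(data | r = 1) = (6/7)(1/6)(5/5) = 1/7; P(data | r = 3) = (4/7)(3/6)(3/5) = 6/35; P(data | r = 4) = (3/7)(4/6)(2/5) = 4/35; P(data | r = 6) = (1/7)(6/6)(0/5) = 0.
Weighting by the prior gives 1/4 · 1/7 = 1/28, 1/4 · 6/35 = 3/70, 1/4 · 4/35 = 1/35, 1/4 · 0 = 0; with total 3/28.
So P(r = 4 | data) = (1/35) / (3/28) = 4/15.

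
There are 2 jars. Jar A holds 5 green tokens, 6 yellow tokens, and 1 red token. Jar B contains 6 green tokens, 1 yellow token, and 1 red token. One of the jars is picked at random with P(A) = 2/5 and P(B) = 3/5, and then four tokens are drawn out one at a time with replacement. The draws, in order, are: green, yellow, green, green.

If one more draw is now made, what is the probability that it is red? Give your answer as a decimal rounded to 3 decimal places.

For each hypothesis, P(data | H) works out to: P(data | jar A) = (5/12)(6/12)(5/12)(5/12) = 0.036169; P(data | jar B) = (6/8)(1/8)(6/8)(6/8) = 0.052734.
The prior-weighted likelihoods are 2/5 · 0.036169 = 0.014468, 3/5 · 0.052734 = 0.031641; with total 0.046108.
Dividing through by the total gives posterior P(jar A | data) = 0.31377, P(jar B | data) = 0.68623.
So P(red next | data) = Σ P(red next | H) P(H | data) = (1/12)(0.31377) + (1/8)(0.68623) = 0.11193.

0.112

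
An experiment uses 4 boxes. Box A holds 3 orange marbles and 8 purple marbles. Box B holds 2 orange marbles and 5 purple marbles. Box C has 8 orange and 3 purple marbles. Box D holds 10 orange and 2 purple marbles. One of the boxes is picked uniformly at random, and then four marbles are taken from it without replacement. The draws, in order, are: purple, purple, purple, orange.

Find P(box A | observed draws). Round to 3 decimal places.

0.461

Under each hypothesis, the probability of the observed sequence is: P(data | box A) = (8/11)(7/10)(6/9)(3/8) = 7/55; P(data | box B) = (5/7)(4/6)(3/5)(2/4) = 1/7; P(data | box C) = (3/11)(2/10)(1/9)(8/8) = 1/165; P(data | box D) = (2/12)(1/11)(0/10) = 0.
The prior-weighted likelihoods are 1/4 · 7/55 = 7/220, 1/4 · 1/7 = 1/28, 1/4 · 1/165 = 1/660, 1/4 · 0 = 0; these sum to 29/420.
So P(box A | data) = (7/220) / (29/420) = 147/319.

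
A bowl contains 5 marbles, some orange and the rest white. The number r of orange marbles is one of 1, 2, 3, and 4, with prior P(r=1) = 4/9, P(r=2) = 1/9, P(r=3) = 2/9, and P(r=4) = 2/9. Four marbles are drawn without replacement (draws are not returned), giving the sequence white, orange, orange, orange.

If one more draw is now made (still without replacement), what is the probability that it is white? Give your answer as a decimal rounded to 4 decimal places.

0.3333

Compute the likelihood of the observed sequence for each case: P(data | r = 1) = (4/5)(1/4)(0/3) = 0; P(data | r = 2) = (3/5)(2/4)(1/3)(0/2) = 0; P(data | r = 3) = (2/5)(3/4)(2/3)(1/2) = 1/10; P(data | r = 4) = (1/5)(4/4)(3/3)(2/2) = 1/5.
Weighting by the prior gives 4/9 · 0 = 0, 1/9 · 0 = 0, 2/9 · 1/10 = 1/45, 2/9 · 1/5 = 2/45; these sum to 1/15.
The posterior is then P(r = 1 | data) = 0, P(r = 2 | data) = 0, P(r = 3 | data) = 1/3, P(r = 4 | data) = 2/3.
So P(white next | data) = Σ P(white next | H) P(H | data) = (1)(1/3) + (0)(2/3) = 1/3.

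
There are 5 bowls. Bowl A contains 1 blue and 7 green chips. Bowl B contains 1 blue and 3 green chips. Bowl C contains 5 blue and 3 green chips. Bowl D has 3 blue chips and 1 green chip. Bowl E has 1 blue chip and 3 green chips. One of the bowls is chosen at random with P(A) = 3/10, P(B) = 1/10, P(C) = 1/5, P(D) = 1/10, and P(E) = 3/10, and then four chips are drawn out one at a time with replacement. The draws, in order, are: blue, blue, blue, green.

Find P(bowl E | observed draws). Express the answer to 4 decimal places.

Under each hypothesis, the probability of the observed sequence is: P(data | bowl A) = (1/8)(1/8)(1/8)(7/8) = 0.001709; P(data | bowl B) = (1/4)(1/4)(1/4)(3/4) = 0.011719; P(data | bowl C) = (5/8)(5/8)(5/8)(3/8) = 0.091553; P(data | bowl D) = (3/4)(3/4)(3/4)(1/4) = 0.10547; P(data | bowl E) = (1/4)(1/4)(1/4)(3/4) = 0.011719.
Weighting by the prior gives 3/10 · 0.001709 = 0.0005127, 1/10 · 0.011719 = 0.0011719, 1/5 · 0.091553 = 0.018311, 1/10 · 0.10547 = 0.010547, 3/10 · 0.011719 = 0.0035156; with total 0.034058.
So P(bowl E | data) = (0.0035156) / (0.034058) = 0.10323.

0.1032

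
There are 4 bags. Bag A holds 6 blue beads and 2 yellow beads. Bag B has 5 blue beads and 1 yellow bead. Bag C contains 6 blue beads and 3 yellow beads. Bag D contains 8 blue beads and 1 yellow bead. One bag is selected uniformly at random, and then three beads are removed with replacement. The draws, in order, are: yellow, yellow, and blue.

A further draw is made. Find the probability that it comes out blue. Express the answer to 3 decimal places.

Compute the likelihood of the observed sequence for each case: P(data | bag A) = (2/8)(2/8)(6/8) = 0.046875; P(data | bag B) = (1/6)(1/6)(5/6) = 0.023148; P(data | bag C) = (3/9)(3/9)(6/9) = 0.074074; P(data | bag D) = (1/9)(1/9)(8/9) = 0.010974.
Weighting by the prior gives 1/4 · 0.046875 = 0.011719, 1/4 · 0.023148 = 0.005787, 1/4 · 0.074074 = 0.018519, 1/4 · 0.010974 = 0.0027435; these sum to 0.038768.
Normalising, the posterior is P(bag A | data) = 0.30228, P(bag B | data) = 0.14927, P(bag C | data) = 0.47768, P(bag D | data) = 0.070767.
Averaging over the posterior, P(blue next | data) = (3/4)(0.30228) + (5/6)(0.14927) + (2/3)(0.47768) + (8/9)(0.070767) = 0.73246.

0.732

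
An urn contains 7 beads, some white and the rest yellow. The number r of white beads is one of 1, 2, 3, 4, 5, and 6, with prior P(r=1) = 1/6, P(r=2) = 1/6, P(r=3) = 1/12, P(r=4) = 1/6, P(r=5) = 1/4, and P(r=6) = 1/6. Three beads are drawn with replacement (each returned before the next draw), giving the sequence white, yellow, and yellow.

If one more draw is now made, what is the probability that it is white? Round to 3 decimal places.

For each hypothesis, P(data | H) works out to: P(data | r = 1) = (1/7)(6/7)(6/7) = 0.10496; P(data | r = 2) = (2/7)(5/7)(5/7) = 0.14577; P(data | r = 3) = (3/7)(4/7)(4/7) = 0.13994; P(data | r = 4) = (4/7)(3/7)(3/7) = 0.10496; P(data | r = 5) = (5/7)(2/7)(2/7) = 0.058309; P(data | r = 6) = (6/7)(1/7)(1/7) = 0.017493.
The prior-weighted likelihoods are 1/6 · 0.10496 = 0.017493, 1/6 · 0.14577 = 0.024295, 1/12 · 0.13994 = 0.011662, 1/6 · 0.10496 = 0.017493, 1/4 · 0.058309 = 0.014577, 1/6 · 0.017493 = 0.0029155; summing to 0.088435.
Dividing through by the total gives posterior P(r = 1 | data) = 0.1978, P(r = 2 | data) = 0.27473, P(r = 3 | data) = 0.13187, P(r = 4 | data) = 0.1978, P(r = 5 | data) = 0.16484, P(r = 6 | data) = 0.032967.
So P(white next | data) = Σ P(white next | H) P(H | data) = (1/7)(0.1978) + (2/7)(0.27473) + (3/7)(0.13187) + (4/7)(0.1978) + (5/7)(0.16484) + (6/7)(0.032967) = 0.42229.

0.422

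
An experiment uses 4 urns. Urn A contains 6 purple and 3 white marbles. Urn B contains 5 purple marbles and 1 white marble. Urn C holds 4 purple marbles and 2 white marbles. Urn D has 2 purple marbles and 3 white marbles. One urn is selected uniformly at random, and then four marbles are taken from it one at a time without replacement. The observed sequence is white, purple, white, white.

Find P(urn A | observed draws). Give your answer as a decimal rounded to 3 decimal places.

Under each hypothesis, the probability of the observed sequence is: P(data | urn A) = (3/9)(6/8)(2/7)(1/6) = 0.011905; P(data | urn B) = (1/6)(5/5)(0/4) = 0; P(data | urn C) = (2/6)(4/5)(1/4)(0/3) = 0; P(data | urn D) = (3/5)(2/4)(2/3)(1/2) = 0.1.
Weighting by the prior gives 1/4 · 0.011905 = 0.0029762, 1/4 · 0 = 0, 1/4 · 0 = 0, 1/4 · 0.1 = 0.025; these sum to 0.027976.
Therefore the posterior P(urn A | data) = (0.0029762) / (0.027976) = 0.10638.

0.106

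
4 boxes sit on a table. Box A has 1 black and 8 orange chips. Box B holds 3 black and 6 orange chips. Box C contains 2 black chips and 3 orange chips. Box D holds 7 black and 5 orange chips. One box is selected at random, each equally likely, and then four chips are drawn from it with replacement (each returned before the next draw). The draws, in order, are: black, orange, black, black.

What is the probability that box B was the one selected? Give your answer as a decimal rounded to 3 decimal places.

For each hypothesis, P(data | H) works out to: P(data | box A) = (1/9)(8/9)(1/9)(1/9) = 0.0012193; P(data | box B) = (3/9)(6/9)(3/9)(3/9) = 0.024691; P(data | box C) = (2/5)(3/5)(2/5)(2/5) = 0.0384; P(data | box D) = (7/12)(5/12)(7/12)(7/12) = 0.082706.
Multiplying each by its prior: 1/4 · 0.0012193 = 0.00030483, 1/4 · 0.024691 = 0.0061728, 1/4 · 0.0384 = 0.0096, 1/4 · 0.082706 = 0.020677; with total 0.036754.
Hence P(box B | data) = (0.0061728) / (0.036754) = 0.16795.

0.168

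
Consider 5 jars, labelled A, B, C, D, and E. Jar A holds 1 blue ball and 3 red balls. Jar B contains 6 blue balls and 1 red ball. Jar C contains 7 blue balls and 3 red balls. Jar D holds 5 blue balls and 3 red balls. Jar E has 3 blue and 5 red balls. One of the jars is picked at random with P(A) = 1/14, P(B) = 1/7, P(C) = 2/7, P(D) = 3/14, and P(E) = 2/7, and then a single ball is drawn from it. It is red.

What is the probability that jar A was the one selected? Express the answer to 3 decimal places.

0.128

For each hypothesis, P(data | H) works out to: P(data | jar A) = (3/4) = 0.75; P(data | jar B) = (1/7) = 0.14286; P(data | jar C) = (3/10) = 0.3; P(data | jar D) = (3/8) = 0.375; P(data | jar E) = (5/8) = 0.625.
The prior-weighted likelihoods are 1/14 · 0.75 = 0.053571, 1/7 · 0.14286 = 0.020408, 2/7 · 0.3 = 0.085714, 3/14 · 0.375 = 0.080357, 2/7 · 0.625 = 0.17857; these sum to 0.41862.
Hence P(jar A | data) = (0.053571) / (0.41862) = 0.12797.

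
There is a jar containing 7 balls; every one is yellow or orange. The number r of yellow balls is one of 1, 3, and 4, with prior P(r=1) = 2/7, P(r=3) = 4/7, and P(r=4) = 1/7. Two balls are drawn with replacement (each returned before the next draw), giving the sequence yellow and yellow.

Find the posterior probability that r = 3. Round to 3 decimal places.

0.667

For each hypothesis, P(data | H) works out to: P(data | r = 1) = (1/7)(1/7) = 1/49; P(data | r = 3) = (3/7)(3/7) = 9/49; P(data | r = 4) = (4/7)(4/7) = 16/49.
The prior-weighted likelihoods are 2/7 · 1/49 = 2/343, 4/7 · 9/49 = 36/343, 1/7 · 16/49 = 16/343; these sum to 54/343.
Hence P(r = 3 | data) = (36/343) / (54/343) = 2/3.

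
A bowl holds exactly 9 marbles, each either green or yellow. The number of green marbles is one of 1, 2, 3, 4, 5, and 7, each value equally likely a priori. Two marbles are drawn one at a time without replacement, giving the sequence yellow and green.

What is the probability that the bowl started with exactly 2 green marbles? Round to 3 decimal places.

0.149

For each hypothesis, P(data | H) works out to: P(data | r = 1) = (8/9)(1/8) = 1/9; P(data | r = 2) = (7/9)(2/8) = 7/36; P(data | r = 3) = (6/9)(3/8) = 1/4; P(data | r = 4) = (5/9)(4/8) = 5/18; P(data | r = 5) = (4/9)(5/8) = 5/18; P(data | r = 7) = (2/9)(7/8) = 7/36.
Multiplying each by its prior: 1/6 · 1/9 = 1/54, 1/6 · 7/36 = 7/216, 1/6 · 1/4 = 1/24, 1/6 · 5/18 = 5/108, 1/6 · 5/18 = 5/108, 1/6 · 7/36 = 7/216; these sum to 47/216.
Hence P(r = 2 | data) = (7/216) / (47/216) = 7/47.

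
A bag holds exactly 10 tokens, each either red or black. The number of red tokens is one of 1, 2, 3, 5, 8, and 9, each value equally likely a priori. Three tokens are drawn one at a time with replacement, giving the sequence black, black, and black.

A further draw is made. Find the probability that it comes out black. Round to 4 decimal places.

0.7974

Under each hypothesis, the probability of the observed sequence is: P(data | r = 1) = (9/10)(9/10)(9/10) = 0.729; P(data | r = 2) = (8/10)(8/10)(8/10) = 0.512; P(data | r = 3) = (7/10)(7/10)(7/10) = 0.343; P(data | r = 5) = (5/10)(5/10)(5/10) = 0.125; P(data | r = 8) = (2/10)(2/10)(2/10) = 0.008; P(data | r = 9) = (1/10)(1/10)(1/10) = 0.001.
The prior-weighted likelihoods are 1/6 · 0.729 = 0.1215, 1/6 · 0.512 = 0.085333, 1/6 · 0.343 = 0.057167, 1/6 · 0.125 = 0.020833, 1/6 · 0.008 = 0.0013333, 1/6 · 0.001 = 0.00016667; with total 0.28633.
Normalising, the posterior is P(r = 1 | data) = 0.42433, P(r = 2 | data) = 0.29802, P(r = 3 | data) = 0.19965, P(r = 5 | data) = 0.072759, P(r = 8 | data) = 0.0046566, P(r = 9 | data) = 0.00058207.
The predictive probability is P(black next | data) = (9/10)(0.42433) + (4/5)(0.29802) + (7/10)(0.19965) + (1/2)(0.072759) + (1/5)(0.0046566) + (1/10)(0.00058207) = 0.79744.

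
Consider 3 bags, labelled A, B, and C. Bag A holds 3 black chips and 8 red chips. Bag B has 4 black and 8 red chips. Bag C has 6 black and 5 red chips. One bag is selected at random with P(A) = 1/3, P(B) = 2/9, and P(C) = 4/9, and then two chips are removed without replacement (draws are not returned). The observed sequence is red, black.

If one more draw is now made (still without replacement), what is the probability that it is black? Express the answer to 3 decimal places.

0.402

Under each hypothesis, the probability of the observed sequence is: P(data | bag A) = (8/11)(3/10) = 0.21818; P(data | bag B) = (8/12)(4/11) = 0.24242; P(data | bag C) = (5/11)(6/10) = 0.27273.
Weighting by the prior gives 1/3 · 0.21818 = 0.072727, 2/9 · 0.24242 = 0.053872, 4/9 · 0.27273 = 0.12121; these sum to 0.24781.
The posterior is then P(bag A | data) = 0.29348, P(bag B | data) = 0.21739, P(bag C | data) = 0.48913.
The predictive probability is P(black next | data) = (2/9)(0.29348) + (3/10)(0.21739) + (5/9)(0.48913) = 0.40217.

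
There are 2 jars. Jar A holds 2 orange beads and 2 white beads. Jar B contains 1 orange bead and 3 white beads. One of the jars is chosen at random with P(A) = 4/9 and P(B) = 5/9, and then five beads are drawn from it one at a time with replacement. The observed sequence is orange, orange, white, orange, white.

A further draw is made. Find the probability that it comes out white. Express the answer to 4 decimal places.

0.5650

For each hypothesis, P(data | H) works out to: P(data | jar A) = (2/4)(2/4)(2/4)(2/4)(2/4) = 0.03125; P(data | jar B) = (1/4)(1/4)(3/4)(1/4)(3/4) = 0.0087891.
Weighting by the prior gives 4/9 · 0.03125 = 0.013889, 5/9 · 0.0087891 = 0.0048828; these sum to 0.018772.
The posterior is then P(jar A | data) = 0.73988, P(jar B | data) = 0.26012.
The predictive probability is P(white next | data) = (1/2)(0.73988) + (3/4)(0.26012) = 0.56503.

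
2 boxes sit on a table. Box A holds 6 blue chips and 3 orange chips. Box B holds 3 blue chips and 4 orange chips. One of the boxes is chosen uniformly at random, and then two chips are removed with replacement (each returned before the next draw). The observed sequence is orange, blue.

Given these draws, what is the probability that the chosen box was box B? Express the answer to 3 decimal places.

Under each hypothesis, the probability of the observed sequence is: P(data | box A) = (3/9)(6/9) = 2/9; P(data | box B) = (4/7)(3/7) = 12/49.
Multiplying each by its prior: 1/2 · 2/9 = 1/9, 1/2 · 12/49 = 6/49; summing to 103/441.
Hence P(box B | data) = (6/49) / (103/441) = 54/103.

0.524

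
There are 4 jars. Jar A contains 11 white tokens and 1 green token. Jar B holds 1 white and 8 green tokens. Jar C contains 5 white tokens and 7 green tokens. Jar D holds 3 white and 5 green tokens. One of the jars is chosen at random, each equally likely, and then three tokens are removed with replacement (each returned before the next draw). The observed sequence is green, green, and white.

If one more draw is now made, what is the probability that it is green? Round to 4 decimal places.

0.6611

For each hypothesis, P(data | H) works out to: P(data | jar A) = (1/12)(1/12)(11/12) = 0.0063657; P(data | jar B) = (8/9)(8/9)(1/9) = 0.087791; P(data | jar C) = (7/12)(7/12)(5/12) = 0.14178; P(data | jar D) = (5/8)(5/8)(3/8) = 0.14648.
Weighting by the prior gives 1/4 · 0.0063657 = 0.0015914, 1/4 · 0.087791 = 0.021948, 1/4 · 0.14178 = 0.035446, 1/4 · 0.14648 = 0.036621; these sum to 0.095606.
Normalising, the posterior is P(jar A | data) = 0.016646, P(jar B | data) = 0.22957, P(jar C | data) = 0.37075, P(jar D | data) = 0.38304.
The predictive probability is P(green next | data) = (1/12)(0.016646) + (8/9)(0.22957) + (7/12)(0.37075) + (5/8)(0.38304) = 0.66112.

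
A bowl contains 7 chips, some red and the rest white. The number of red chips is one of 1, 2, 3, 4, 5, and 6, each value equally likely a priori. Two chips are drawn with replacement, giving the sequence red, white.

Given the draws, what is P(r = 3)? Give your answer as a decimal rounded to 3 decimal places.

0.214

Under each hypothesis, the probability of the observed sequence is: P(data | r = 1) = (1/7)(6/7) = 6/49; P(data | r = 2) = (2/7)(5/7) = 10/49; P(data | r = 3) = (3/7)(4/7) = 12/49; P(data | r = 4) = (4/7)(3/7) = 12/49; P(data | r = 5) = (5/7)(2/7) = 10/49; P(data | r = 6) = (6/7)(1/7) = 6/49.
The prior-weighted likelihoods are 1/6 · 6/49 = 1/49, 1/6 · 10/49 = 5/147, 1/6 · 12/49 = 2/49, 1/6 · 12/49 = 2/49, 1/6 · 10/49 = 5/147, 1/6 · 6/49 = 1/49; these sum to 4/21.
Hence P(r = 3 | data) = (2/49) / (4/21) = 3/14.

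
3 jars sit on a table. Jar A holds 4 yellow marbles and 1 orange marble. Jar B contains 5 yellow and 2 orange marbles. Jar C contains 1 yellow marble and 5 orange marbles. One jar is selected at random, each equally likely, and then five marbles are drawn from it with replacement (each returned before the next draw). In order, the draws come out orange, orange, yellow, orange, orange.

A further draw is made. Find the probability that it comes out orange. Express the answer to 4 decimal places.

Compute the likelihood of the observed sequence for each case: P(data | jar A) = (1/5)(1/5)(4/5)(1/5)(1/5) = 0.00128; P(data | jar B) = (2/7)(2/7)(5/7)(2/7)(2/7) = 0.0047599; P(data | jar C) = (5/6)(5/6)(1/6)(5/6)(5/6) = 0.080376.
Multiplying each by its prior: 1/3 · 0.00128 = 0.00042667, 1/3 · 0.0047599 = 0.0015866, 1/3 · 0.080376 = 0.026792; with total 0.028805.
The posterior is then P(jar A | data) = 0.014812, P(jar B | data) = 0.055082, P(jar C | data) = 0.93011.
Averaging over the posterior, P(orange next | data) = (1/5)(0.014812) + (2/7)(0.055082) + (5/6)(0.93011) = 0.79379.

0.7938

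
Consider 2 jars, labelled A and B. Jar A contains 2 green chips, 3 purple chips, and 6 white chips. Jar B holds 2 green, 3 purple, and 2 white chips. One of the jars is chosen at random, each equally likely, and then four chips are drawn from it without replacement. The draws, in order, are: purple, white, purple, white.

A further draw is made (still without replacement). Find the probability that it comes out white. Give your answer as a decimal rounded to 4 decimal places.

For each hypothesis, P(data | H) works out to: P(data | jar A) = (3/11)(6/10)(2/9)(5/8) = 0.022727; P(data | jar B) = (3/7)(2/6)(2/5)(1/4) = 0.014286.
Multiplying each by its prior: 1/2 · 0.022727 = 0.011364, 1/2 · 0.014286 = 0.0071429; with total 0.018506.
The posterior is then P(jar A | data) = 0.61404, P(jar B | data) = 0.38596.
Averaging over the posterior, P(white next | data) = (4/7)(0.61404) + (0)(0.38596) = 0.35088.

0.3509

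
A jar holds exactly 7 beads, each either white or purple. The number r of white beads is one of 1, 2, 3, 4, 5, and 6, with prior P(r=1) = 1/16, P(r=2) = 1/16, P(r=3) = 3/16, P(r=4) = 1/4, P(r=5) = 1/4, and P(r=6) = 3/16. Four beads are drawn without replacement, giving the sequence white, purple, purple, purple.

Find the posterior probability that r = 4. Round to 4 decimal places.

Compute the likelihood of the observed sequence for each case: P(data | r = 1) = (1/7)(6/6)(5/5)(4/4) = 1/7; P(data | r = 2) = (2/7)(5/6)(4/5)(3/4) = 1/7; P(data | r = 3) = (3/7)(4/6)(3/5)(2/4) = 3/35; P(data | r = 4) = (4/7)(3/6)(2/5)(1/4) = 1/35; P(data | r = 5) = (5/7)(2/6)(1/5)(0/4) = 0; P(data | r = 6) = (6/7)(1/6)(0/5) = 0.
Multiplying each by its prior: 1/16 · 1/7 = 1/112, 1/16 · 1/7 = 1/112, 3/16 · 3/35 = 9/560, 1/4 · 1/35 = 1/140, 1/4 · 0 = 0, 3/16 · 0 = 0; with total 23/560.
So P(r = 4 | data) = (1/140) / (23/560) = 4/23.

0.1739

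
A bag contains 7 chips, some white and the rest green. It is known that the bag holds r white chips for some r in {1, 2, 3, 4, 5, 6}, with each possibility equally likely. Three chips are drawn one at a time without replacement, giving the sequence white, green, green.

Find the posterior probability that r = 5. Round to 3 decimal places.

0.071

Compute the likelihood of the observed sequence for each case: P(data | r = 1) = (1/7)(6/6)(5/5) = 1/7; P(data | r = 2) = (2/7)(5/6)(4/5) = 4/21; P(data | r = 3) = (3/7)(4/6)(3/5) = 6/35; P(data | r = 4) = (4/7)(3/6)(2/5) = 4/35; P(data | r = 5) = (5/7)(2/6)(1/5) = 1/21; P(data | r = 6) = (6/7)(1/6)(0/5) = 0.
Weighting by the prior gives 1/6 · 1/7 = 1/42, 1/6 · 4/21 = 2/63, 1/6 · 6/35 = 1/35, 1/6 · 4/35 = 2/105, 1/6 · 1/21 = 1/126, 1/6 · 0 = 0; these sum to 1/9.
Therefore the posterior P(r = 5 | data) = (1/126) / (1/9) = 1/14.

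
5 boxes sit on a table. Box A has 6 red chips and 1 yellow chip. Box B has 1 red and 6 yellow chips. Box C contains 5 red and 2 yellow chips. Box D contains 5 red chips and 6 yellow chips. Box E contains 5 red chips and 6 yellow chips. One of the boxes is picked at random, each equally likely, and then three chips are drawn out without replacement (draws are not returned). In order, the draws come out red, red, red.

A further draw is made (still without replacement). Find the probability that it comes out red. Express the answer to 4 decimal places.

The likelihood of the observed sequence under each hypothesis: P(data | box A) = (6/7)(5/6)(4/5) = 0.57143; P(data | box B) = (1/7)(0/6) = 0; P(data | box C) = (5/7)(4/6)(3/5) = 0.28571; P(data | box D) = (5/11)(4/10)(3/9) = 0.060606; P(data | box E) = (5/11)(4/10)(3/9) = 0.060606.
Weighting by the prior gives 1/5 · 0.57143 = 0.11429, 1/5 · 0 = 0, 1/5 · 0.28571 = 0.057143, 1/5 · 0.060606 = 0.012121, 1/5 · 0.060606 = 0.012121; these sum to 0.19567.
Dividing through by the total gives posterior P(box A | data) = 0.58407, P(box B | data) = 0, P(box C | data) = 0.29204, P(box D | data) = 0.061947, P(box E | data) = 0.061947.
The predictive probability is P(red next | data) = (3/4)(0.58407) + (1/2)(0.29204) + (1/4)(0.061947) + (1/4)(0.061947) = 0.61504.

0.6150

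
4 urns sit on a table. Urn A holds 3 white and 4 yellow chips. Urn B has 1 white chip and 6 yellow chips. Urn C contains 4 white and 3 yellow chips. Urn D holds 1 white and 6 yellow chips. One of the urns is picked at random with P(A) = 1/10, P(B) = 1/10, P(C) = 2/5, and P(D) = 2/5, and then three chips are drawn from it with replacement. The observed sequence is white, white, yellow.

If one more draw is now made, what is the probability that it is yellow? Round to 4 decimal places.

0.4983

Under each hypothesis, the probability of the observed sequence is: P(data | urn A) = (3/7)(3/7)(4/7) = 0.10496; P(data | urn B) = (1/7)(1/7)(6/7) = 0.017493; P(data | urn C) = (4/7)(4/7)(3/7) = 0.13994; P(data | urn D) = (1/7)(1/7)(6/7) = 0.017493.
Multiplying each by its prior: 1/10 · 0.10496 = 0.010496, 1/10 · 0.017493 = 0.0017493, 2/5 · 0.13994 = 0.055977, 2/5 · 0.017493 = 0.0069971; summing to 0.075219.
The posterior is then P(urn A | data) = 0.13953, P(urn B | data) = 0.023256, P(urn C | data) = 0.74419, P(urn D | data) = 0.093023.
The predictive probability is P(yellow next | data) = (4/7)(0.13953) + (6/7)(0.023256) + (3/7)(0.74419) + (6/7)(0.093023) = 0.49834.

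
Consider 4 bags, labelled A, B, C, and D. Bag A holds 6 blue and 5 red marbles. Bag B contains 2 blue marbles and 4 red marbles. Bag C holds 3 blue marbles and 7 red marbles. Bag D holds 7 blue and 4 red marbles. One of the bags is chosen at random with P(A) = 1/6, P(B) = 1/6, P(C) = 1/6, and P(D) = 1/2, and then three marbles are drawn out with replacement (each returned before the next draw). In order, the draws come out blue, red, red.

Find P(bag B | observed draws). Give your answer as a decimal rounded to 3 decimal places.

0.224

The likelihood of the observed sequence under each hypothesis: P(data | bag A) = (6/11)(5/11)(5/11) = 0.1127; P(data | bag B) = (2/6)(4/6)(4/6) = 0.14815; P(data | bag C) = (3/10)(7/10)(7/10) = 0.147; P(data | bag D) = (7/11)(4/11)(4/11) = 0.084147.
Weighting by the prior gives 1/6 · 0.1127 = 0.018783, 1/6 · 0.14815 = 0.024691, 1/6 · 0.147 = 0.0245, 1/2 · 0.084147 = 0.042074; summing to 0.11005.
Hence P(bag B | data) = (0.024691) / (0.11005) = 0.22437.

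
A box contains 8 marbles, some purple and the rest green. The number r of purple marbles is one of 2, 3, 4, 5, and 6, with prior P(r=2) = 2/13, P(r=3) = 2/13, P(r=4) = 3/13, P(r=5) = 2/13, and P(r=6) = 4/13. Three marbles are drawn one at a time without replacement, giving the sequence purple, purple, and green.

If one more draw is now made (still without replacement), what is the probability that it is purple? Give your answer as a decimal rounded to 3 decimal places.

0.567

Under each hypothesis, the probability of the observed sequence is: P(data | r = 2) = (2/8)(1/7)(6/6) = 1/28; P(data | r = 3) = (3/8)(2/7)(5/6) = 5/56; P(data | r = 4) = (4/8)(3/7)(4/6) = 1/7; P(data | r = 5) = (5/8)(4/7)(3/6) = 5/28; P(data | r = 6) = (6/8)(5/7)(2/6) = 5/28.
Multiplying each by its prior: 2/13 · 1/28 = 1/182, 2/13 · 5/56 = 5/364, 3/13 · 1/7 = 3/91, 2/13 · 5/28 = 5/182, 4/13 · 5/28 = 5/91; these sum to 7/52.
Dividing through by the total gives posterior P(r = 2 | data) = 2/49, P(r = 3 | data) = 5/49, P(r = 4 | data) = 12/49, P(r = 5 | data) = 10/49, P(r = 6 | data) = 20/49.
Averaging over the posterior, P(purple next | data) = (0)(2/49) + (1/5)(5/49) + (2/5)(12/49) + (3/5)(10/49) + (4/5)(20/49) = 139/245.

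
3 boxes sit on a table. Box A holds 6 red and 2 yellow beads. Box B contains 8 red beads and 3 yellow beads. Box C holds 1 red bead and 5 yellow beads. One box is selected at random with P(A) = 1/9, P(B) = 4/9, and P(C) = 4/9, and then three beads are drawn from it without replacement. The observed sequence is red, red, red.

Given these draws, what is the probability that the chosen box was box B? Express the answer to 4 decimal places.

The likelihood of the observed sequence under each hypothesis: P(data | box A) = (6/8)(5/7)(4/6) = 0.35714; P(data | box B) = (8/11)(7/10)(6/9) = 0.33939; P(data | box C) = (1/6)(0/5) = 0.
Multiplying each by its prior: 1/9 · 0.35714 = 0.039683, 4/9 · 0.33939 = 0.15084, 4/9 · 0 = 0; with total 0.19052.
Hence P(box B | data) = (0.15084) / (0.19052) = 0.79172.

0.7917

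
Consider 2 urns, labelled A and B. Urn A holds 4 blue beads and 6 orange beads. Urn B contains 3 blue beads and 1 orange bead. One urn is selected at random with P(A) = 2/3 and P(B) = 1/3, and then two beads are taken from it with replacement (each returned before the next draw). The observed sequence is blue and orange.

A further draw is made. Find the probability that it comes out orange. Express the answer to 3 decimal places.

0.502

The likelihood of the observed sequence under each hypothesis: P(data | urn A) = (4/10)(6/10) = 6/25; P(data | urn B) = (3/4)(1/4) = 3/16.
The prior-weighted likelihoods are 2/3 · 6/25 = 4/25, 1/3 · 3/16 = 1/16; these sum to 89/400.
Normalising, the posterior is P(urn A | data) = 0.7191, P(urn B | data) = 0.2809.
So P(orange next | data) = Σ P(orange next | H) P(H | data) = (3/5)(0.7191) + (1/4)(0.2809) = 0.50169.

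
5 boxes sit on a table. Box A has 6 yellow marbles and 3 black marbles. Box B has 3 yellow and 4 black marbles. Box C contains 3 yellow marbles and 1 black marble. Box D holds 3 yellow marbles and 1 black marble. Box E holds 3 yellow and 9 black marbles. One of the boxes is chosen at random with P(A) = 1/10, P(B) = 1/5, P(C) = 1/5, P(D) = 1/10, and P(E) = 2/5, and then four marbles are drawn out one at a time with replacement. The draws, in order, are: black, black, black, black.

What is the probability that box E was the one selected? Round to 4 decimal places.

0.8421

The likelihood of the observed sequence under each hypothesis: P(data | box A) = (3/9)(3/9)(3/9)(3/9) = 0.012346; P(data | box B) = (4/7)(4/7)(4/7)(4/7) = 0.10662; P(data | box C) = (1/4)(1/4)(1/4)(1/4) = 0.0039062; P(data | box D) = (1/4)(1/4)(1/4)(1/4) = 0.0039062; P(data | box E) = (9/12)(9/12)(9/12)(9/12) = 0.31641.
Multiplying each by its prior: 1/10 · 0.012346 = 0.0012346, 1/5 · 0.10662 = 0.021324, 1/5 · 0.0039062 = 0.00078125, 1/10 · 0.0039062 = 0.00039063, 2/5 · 0.31641 = 0.12656; these sum to 0.15029.
Hence P(box E | data) = (0.12656) / (0.15029) = 0.8421.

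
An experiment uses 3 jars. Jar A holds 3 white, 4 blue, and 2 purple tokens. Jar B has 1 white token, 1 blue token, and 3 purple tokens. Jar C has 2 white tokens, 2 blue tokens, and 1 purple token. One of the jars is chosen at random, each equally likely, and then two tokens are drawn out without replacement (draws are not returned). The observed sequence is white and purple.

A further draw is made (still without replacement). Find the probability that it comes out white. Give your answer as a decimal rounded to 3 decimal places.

Under each hypothesis, the probability of the observed sequence is: P(data | jar A) = (3/9)(2/8) = 1/12; P(data | jar B) = (1/5)(3/4) = 3/20; P(data | jar C) = (2/5)(1/4) = 1/10.
Weighting by the prior gives 1/3 · 1/12 = 1/36, 1/3 · 3/20 = 1/20, 1/3 · 1/10 = 1/30; with total 1/9.
Normalising, the posterior is P(jar A | data) = 1/4, P(jar B | data) = 9/20, P(jar C | data) = 3/10.
Averaging over the posterior, P(white next | data) = (2/7)(1/4) + (0)(9/20) + (1/3)(3/10) = 6/35.

0.171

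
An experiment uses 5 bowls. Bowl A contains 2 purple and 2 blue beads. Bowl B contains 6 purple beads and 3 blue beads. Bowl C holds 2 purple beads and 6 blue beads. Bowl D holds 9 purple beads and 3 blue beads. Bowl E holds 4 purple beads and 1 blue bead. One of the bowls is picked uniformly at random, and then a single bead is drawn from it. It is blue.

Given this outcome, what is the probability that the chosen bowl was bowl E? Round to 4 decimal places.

0.0984

Under each hypothesis, the probability of this draw is: P(data | bowl A) = (2/4) = 1/2; P(data | bowl B) = (3/9) = 1/3; P(data | bowl C) = (6/8) = 3/4; P(data | bowl D) = (3/12) = 1/4; P(data | bowl E) = (1/5) = 1/5.
The prior-weighted likelihoods are 1/5 · 1/2 = 1/10, 1/5 · 1/3 = 1/15, 1/5 · 3/4 = 3/20, 1/5 · 1/4 = 1/20, 1/5 · 1/5 = 1/25; with total 61/150.
Therefore the posterior P(bowl E | data) = (1/25) / (61/150) = 6/61.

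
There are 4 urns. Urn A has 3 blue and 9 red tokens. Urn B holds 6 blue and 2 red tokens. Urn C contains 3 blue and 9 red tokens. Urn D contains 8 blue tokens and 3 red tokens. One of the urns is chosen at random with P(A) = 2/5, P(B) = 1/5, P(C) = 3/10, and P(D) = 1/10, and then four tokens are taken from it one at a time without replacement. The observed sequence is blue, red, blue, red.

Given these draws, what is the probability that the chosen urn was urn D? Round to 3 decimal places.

0.115

Compute the likelihood of the observed sequence for each case: P(data | urn A) = (3/12)(9/11)(2/10)(8/9) = 0.036364; P(data | urn B) = (6/8)(2/7)(5/6)(1/5) = 0.035714; P(data | urn C) = (3/12)(9/11)(2/10)(8/9) = 0.036364; P(data | urn D) = (8/11)(3/10)(7/9)(2/8) = 0.042424.
Weighting by the prior gives 2/5 · 0.036364 = 0.014545, 1/5 · 0.035714 = 0.0071429, 3/10 · 0.036364 = 0.010909, 1/10 · 0.042424 = 0.0042424; these sum to 0.03684.
Therefore the posterior P(urn D | data) = (0.0042424) / (0.03684) = 0.11516.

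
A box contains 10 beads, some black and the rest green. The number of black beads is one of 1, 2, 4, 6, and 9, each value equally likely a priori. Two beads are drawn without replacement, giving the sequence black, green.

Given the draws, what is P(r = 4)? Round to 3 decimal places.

0.293

Under each hypothesis, the probability of the observed sequence is: P(data | r = 1) = (1/10)(9/9) = 1/10; P(data | r = 2) = (2/10)(8/9) = 8/45; P(data | r = 4) = (4/10)(6/9) = 4/15; P(data | r = 6) = (6/10)(4/9) = 4/15; P(data | r = 9) = (9/10)(1/9) = 1/10.
The prior-weighted likelihoods are 1/5 · 1/10 = 1/50, 1/5 · 8/45 = 8/225, 1/5 · 4/15 = 4/75, 1/5 · 4/15 = 4/75, 1/5 · 1/10 = 1/50; these sum to 41/225.
Hence P(r = 4 | data) = (4/75) / (41/225) = 12/41.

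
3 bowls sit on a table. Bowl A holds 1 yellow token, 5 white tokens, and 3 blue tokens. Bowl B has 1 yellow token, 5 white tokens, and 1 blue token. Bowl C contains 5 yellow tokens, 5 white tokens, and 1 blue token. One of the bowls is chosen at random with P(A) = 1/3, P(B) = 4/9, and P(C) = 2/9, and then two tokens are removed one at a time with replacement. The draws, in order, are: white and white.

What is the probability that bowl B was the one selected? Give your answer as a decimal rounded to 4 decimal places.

Under each hypothesis, the probability of the observed sequence is: P(data | bowl A) = (5/9)(5/9) = 0.30864; P(data | bowl B) = (5/7)(5/7) = 0.5102; P(data | bowl C) = (5/11)(5/11) = 0.20661.
Multiplying each by its prior: 1/3 · 0.30864 = 0.10288, 4/9 · 0.5102 = 0.22676, 2/9 · 0.20661 = 0.045914; these sum to 0.37555.
Hence P(bowl B | data) = (0.22676) / (0.37555) = 0.6038.

0.6038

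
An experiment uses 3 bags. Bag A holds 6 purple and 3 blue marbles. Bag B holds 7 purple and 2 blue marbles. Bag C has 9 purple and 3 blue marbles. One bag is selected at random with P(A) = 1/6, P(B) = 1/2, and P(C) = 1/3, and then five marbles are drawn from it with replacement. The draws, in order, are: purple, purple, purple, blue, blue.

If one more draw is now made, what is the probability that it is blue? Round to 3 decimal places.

Compute the likelihood of the observed sequence for each case: P(data | bag A) = (6/9)(6/9)(6/9)(3/9)(3/9) = 0.032922; P(data | bag B) = (7/9)(7/9)(7/9)(2/9)(2/9) = 0.023235; P(data | bag C) = (9/12)(9/12)(9/12)(3/12)(3/12) = 0.026367.
Multiplying each by its prior: 1/6 · 0.032922 = 0.005487, 1/2 · 0.023235 = 0.011617, 1/3 · 0.026367 = 0.0087891; summing to 0.025894.
Normalising, the posterior is P(bag A | data) = 0.21191, P(bag B | data) = 0.44866, P(bag C | data) = 0.33943.
The predictive probability is P(blue next | data) = (1/3)(0.21191) + (2/9)(0.44866) + (1/4)(0.33943) = 0.2552.

0.255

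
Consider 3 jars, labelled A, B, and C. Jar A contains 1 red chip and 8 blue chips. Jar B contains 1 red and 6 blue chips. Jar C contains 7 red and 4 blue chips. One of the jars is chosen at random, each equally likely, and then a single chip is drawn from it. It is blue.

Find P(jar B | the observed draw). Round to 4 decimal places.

0.4063

Under each hypothesis, the probability of this draw is: P(data | jar A) = (8/9) = 0.88889; P(data | jar B) = (6/7) = 0.85714; P(data | jar C) = (4/11) = 0.36364.
Weighting by the prior gives 1/3 · 0.88889 = 0.2963, 1/3 · 0.85714 = 0.28571, 1/3 · 0.36364 = 0.12121; these sum to 0.70322.
So P(jar B | data) = (0.28571) / (0.70322) = 0.40629.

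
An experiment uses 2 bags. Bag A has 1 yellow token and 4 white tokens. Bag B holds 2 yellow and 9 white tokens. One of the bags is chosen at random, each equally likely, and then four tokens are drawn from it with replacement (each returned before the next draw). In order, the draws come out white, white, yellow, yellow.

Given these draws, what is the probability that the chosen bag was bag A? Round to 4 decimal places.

0.5364

For each hypothesis, P(data | H) works out to: P(data | bag A) = (4/5)(4/5)(1/5)(1/5) = 0.0256; P(data | bag B) = (9/11)(9/11)(2/11)(2/11) = 0.02213.
Weighting by the prior gives 1/2 · 0.0256 = 0.0128, 1/2 · 0.02213 = 0.011065; with total 0.023865.
So P(bag A | data) = (0.0128) / (0.023865) = 0.53635.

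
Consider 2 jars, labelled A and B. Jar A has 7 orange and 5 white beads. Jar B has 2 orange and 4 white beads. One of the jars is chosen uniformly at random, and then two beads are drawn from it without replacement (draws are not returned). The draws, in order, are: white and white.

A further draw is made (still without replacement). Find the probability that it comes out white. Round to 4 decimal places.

For each hypothesis, P(data | H) works out to: P(data | jar A) = (5/12)(4/11) = 5/33; P(data | jar B) = (4/6)(3/5) = 2/5.
Multiplying each by its prior: 1/2 · 5/33 = 5/66, 1/2 · 2/5 = 1/5; these sum to 91/330.
Dividing through by the total gives posterior P(jar A | data) = 25/91, P(jar B | data) = 66/91.
The predictive probability is P(white next | data) = (3/10)(25/91) + (1/2)(66/91) = 81/182.

0.4451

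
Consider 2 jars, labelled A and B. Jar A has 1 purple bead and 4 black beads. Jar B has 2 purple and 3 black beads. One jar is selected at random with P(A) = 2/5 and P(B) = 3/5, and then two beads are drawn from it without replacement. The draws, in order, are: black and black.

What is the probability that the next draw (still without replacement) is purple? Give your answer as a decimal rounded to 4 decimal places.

Compute the likelihood of the observed sequence for each case: P(data | jar A) = (4/5)(3/4) = 3/5; P(data | jar B) = (3/5)(2/4) = 3/10.
Weighting by the prior gives 2/5 · 3/5 = 6/25, 3/5 · 3/10 = 9/50; these sum to 21/50.
The posterior is then P(jar A | data) = 4/7, P(jar B | data) = 3/7.
So P(purple next | data) = Σ P(purple next | H) P(H | data) = (1/3)(4/7) + (2/3)(3/7) = 10/21.

0.4762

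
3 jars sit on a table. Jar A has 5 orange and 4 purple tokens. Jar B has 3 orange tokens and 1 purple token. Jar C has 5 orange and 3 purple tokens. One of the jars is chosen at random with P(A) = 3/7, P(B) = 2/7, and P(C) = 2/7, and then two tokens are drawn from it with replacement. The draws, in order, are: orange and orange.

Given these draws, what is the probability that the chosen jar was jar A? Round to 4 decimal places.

Compute the likelihood of the observed sequence for each case: P(data | jar A) = (5/9)(5/9) = 0.30864; P(data | jar B) = (3/4)(3/4) = 0.5625; P(data | jar C) = (5/8)(5/8) = 0.39062.
The prior-weighted likelihoods are 3/7 · 0.30864 = 0.13228, 2/7 · 0.5625 = 0.16071, 2/7 · 0.39062 = 0.11161; summing to 0.4046.
So P(jar A | data) = (0.13228) / (0.4046) = 0.32693.

0.3269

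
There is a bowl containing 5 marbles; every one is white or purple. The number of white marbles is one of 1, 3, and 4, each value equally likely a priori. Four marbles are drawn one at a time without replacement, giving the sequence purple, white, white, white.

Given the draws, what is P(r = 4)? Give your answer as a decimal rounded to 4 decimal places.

Compute the likelihood of the observed sequence for each case: P(data | r = 1) = (4/5)(1/4)(0/3) = 0; P(data | r = 3) = (2/5)(3/4)(2/3)(1/2) = 1/10; P(data | r = 4) = (1/5)(4/4)(3/3)(2/2) = 1/5.
Multiplying each by its prior: 1/3 · 0 = 0, 1/3 · 1/10 = 1/30, 1/3 · 1/5 = 1/15; these sum to 1/10.
By Bayes' rule, P(r = 4 | data) = (1/15) / (1/10) = 2/3.

0.6667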